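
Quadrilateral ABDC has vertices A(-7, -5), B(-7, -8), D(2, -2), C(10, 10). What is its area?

Shoelace: sum of cross terms = 111, Area = (1/2)|111| = 111/2

111/2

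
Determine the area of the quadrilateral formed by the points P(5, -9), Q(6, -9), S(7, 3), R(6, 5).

Shoelace: sum of cross terms = 28, Area = (1/2)|28| = 14

14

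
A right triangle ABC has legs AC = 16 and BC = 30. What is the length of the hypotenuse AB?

In a right triangle, the square of the hypotenuse equals the sum of the squares of the two legs.
The legs are 16 and 30, so the hypotenuse = sqrt(256 + 900) = sqrt(1156) = 34.

34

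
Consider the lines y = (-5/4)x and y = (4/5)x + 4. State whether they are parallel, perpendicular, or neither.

Slope of line 1: m1 = -5/4
Slope of line 2: m2 = 4/5
m1 * m2 = (-5/4) * (4/5) = -1 = -1, so the lines are perpendicular.

Perpendicular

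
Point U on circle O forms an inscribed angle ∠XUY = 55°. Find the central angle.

Central angle = 2 × 55° = 110° (inscribed angle theorem).

110°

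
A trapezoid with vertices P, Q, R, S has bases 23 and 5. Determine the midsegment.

midsegment = (23 + 5) / 2 = 28 / 2 = 14

14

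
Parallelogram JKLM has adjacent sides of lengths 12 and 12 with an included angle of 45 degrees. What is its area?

Area = 12 * 12 * sin(45°) = 144 * sqrt(2)/2 = 72*sqrt(2)

72*sqrt(2)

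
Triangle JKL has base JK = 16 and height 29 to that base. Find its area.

Area = (1/2)(16)(29) = 232

232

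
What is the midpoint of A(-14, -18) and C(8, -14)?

M = ((x₁ + x₂)/2, (y₁ + y₂)/2)
= ((-14 + 8)/2, (-18 + -14)/2)
= (-6/2, -32/2) = (-3, -16)

(-3, -16)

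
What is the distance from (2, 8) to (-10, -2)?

d = sqrt((-10 - 2)^2 + (-2 - 8)^2)
d = sqrt(-12^2 + -10^2)
d = sqrt(144 + 100)
d = sqrt(244) = 2*sqrt(61)

2*sqrt(61)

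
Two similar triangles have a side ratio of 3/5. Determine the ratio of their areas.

Area ratio = (side ratio)^2 = (3/5)^2 = 9:25.

9:25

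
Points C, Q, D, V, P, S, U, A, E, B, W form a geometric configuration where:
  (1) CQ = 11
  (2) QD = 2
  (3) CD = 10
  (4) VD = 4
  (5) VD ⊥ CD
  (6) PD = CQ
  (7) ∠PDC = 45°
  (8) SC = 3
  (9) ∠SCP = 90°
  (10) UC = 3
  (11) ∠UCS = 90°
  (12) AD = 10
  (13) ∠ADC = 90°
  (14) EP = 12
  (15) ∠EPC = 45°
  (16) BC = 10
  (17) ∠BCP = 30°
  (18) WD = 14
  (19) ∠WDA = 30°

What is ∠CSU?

Step 1: By the law of cosines on triangle SCU: SU² = 3² + 3² − 2·3·3·cos(90°) = 18, so SU = 3·√2.
Step 2: By the inverse law of cosines on triangle CSU: cos(∠CSU) = (3² + (3·√2)² − 3²) / (2·3·3·√2) = 18/25.46 = 0.7071, so ∠CSU = 45°.

Therefore, the measure of angle ∠CSU = 45°.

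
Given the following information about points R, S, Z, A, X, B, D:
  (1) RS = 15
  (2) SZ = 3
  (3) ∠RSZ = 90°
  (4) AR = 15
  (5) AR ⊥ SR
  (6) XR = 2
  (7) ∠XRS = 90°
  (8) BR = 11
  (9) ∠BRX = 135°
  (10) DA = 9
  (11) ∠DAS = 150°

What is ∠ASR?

Step 1: By the law of cosines on triangle SRA: SA² = 15² + 15² − 2·15·15·cos(90°) = 450, so SA = 15·√2.
Step 2: By the inverse law of cosines on triangle ASR: cos(∠ASR) = ((15·√2)² + 15² − 15²) / (2·15·√2·15) = 450/636.4 = 0.7071, so ∠ASR = 45°.

Therefore, the measure of angle ∠ASR = 45°.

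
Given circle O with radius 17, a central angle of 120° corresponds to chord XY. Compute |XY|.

Chord length = 2r sin(θ/2)
= 2 × 17 × sin(120°/2)
= 2 × 17 × sin(60°)
= 17*sqrt(3)

17*sqrt(3)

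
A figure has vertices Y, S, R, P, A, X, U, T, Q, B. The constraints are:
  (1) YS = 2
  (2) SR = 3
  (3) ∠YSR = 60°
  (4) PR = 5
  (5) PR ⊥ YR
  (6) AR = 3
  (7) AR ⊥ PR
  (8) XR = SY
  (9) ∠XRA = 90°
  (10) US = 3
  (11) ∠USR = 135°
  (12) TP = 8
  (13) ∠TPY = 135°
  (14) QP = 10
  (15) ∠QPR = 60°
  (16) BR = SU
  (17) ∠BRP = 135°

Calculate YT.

Step 1: By the law of cosines on triangle RSY: RY² = 3² + 2² − 2·3·2·cos(60°) = 7, so RY = √7.
Step 2: By the law of cosines on triangle PRY: PY² = 5² + √7² − 2·5·√7·cos(90°) = 32, so PY = 4·√2.
Step 3: By the law of cosines on triangle YPT: YT² = (4·√2)² + 8² − 2·4·√2·8·cos(135°) = 160, so YT = 4·√10.

Therefore, the length of YT = 4·√10.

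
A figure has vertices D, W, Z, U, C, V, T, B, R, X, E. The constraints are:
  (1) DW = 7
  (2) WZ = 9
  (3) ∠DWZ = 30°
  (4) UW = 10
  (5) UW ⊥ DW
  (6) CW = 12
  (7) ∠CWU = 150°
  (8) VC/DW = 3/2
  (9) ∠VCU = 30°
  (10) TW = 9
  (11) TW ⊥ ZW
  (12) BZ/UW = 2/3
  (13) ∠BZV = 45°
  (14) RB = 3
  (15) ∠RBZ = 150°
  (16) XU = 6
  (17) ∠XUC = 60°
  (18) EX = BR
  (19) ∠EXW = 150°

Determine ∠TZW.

Step 1: By the law of cosines on triangle ZWT: ZT² = 9² + 9² − 2·9·9·cos(90°) = 162, so ZT = 9·√2.
Step 2: By the inverse law of cosines on triangle TZW: cos(∠TZW) = ((9·√2)² + 9² − 9²) / (2·9·√2·9) = 162/229.1 = 0.7071, so ∠TZW = 45°.

Therefore, the measure of angle ∠TZW = 45°.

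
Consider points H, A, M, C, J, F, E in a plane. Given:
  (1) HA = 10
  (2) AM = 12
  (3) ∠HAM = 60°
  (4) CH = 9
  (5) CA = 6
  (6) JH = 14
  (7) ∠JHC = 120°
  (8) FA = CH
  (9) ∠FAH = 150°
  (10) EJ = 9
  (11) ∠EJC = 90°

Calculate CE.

Step 1: By the law of cosines on triangle JHC: JC² = 14² + 9² − 2·14·9·cos(120°) = 403, so JC ≈ 20.07.
Step 2: By the law of cosines on triangle CJE: CE² = 20.07² + 9² − 2·20.07·9·cos(90°) = 484, so CE = 22.

Therefore, the length of CE = 22.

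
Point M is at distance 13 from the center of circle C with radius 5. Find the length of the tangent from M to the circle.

Let T be the point of tangency. Then CT ⊥ MT (radius ⊥ tangent).
In right triangle CTM: CM² = CT² + MT²
13² = 5² + MT²
MT² = 144, MT = 12

12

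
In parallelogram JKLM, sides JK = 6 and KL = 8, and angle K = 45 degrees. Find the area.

The area of a parallelogram equals the product of two adjacent sides times the sine of the included angle.
This is because the height equals 8 * sin(45°) = 4*sqrt(2).
Area = 6 * 4*sqrt(2) = 24*sqrt(2)

24*sqrt(2)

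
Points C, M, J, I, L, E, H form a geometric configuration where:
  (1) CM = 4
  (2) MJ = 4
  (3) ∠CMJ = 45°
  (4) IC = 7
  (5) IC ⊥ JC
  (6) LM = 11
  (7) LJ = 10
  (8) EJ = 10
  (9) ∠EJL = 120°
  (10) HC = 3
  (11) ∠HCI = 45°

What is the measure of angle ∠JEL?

Step 1: By the law of cosines on triangle EJL: EL² = 10² + 10² − 2·10·10·cos(120°) = 300, so EL = 10·√3.
Step 2: By the inverse law of cosines on triangle JEL: cos(∠JEL) = (10² + (10·√3)² − 10²) / (2·10·10·√3) = 300/346.41 = 0.866, so ∠JEL = 30°.

Therefore, the measure of angle ∠JEL = 30°.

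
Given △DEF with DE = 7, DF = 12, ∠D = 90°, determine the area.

Area = (1/2) * DE * DF * sin(D)
Area = (1/2) * 7 * 12 * sin(90°)
Area = (1/2) * 7 * 12 * 1
Area = 42

42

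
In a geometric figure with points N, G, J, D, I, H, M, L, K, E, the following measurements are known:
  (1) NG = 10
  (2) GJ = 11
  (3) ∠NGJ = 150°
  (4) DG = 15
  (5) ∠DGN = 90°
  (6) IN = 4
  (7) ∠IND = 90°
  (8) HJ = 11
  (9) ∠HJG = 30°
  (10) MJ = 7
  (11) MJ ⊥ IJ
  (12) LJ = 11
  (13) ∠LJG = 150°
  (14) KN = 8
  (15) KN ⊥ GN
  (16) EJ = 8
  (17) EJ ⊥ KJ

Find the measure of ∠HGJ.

Step 1: By the law of cosines on triangle GJH: GH² = 11² + 11² − 2·11·11·cos(30°) = 32.42, so GH ≈ 5.69.
Step 2: By the inverse law of cosines on triangle HGJ: cos(∠HGJ) = (5.69² + 11² − 11²) / (2·5.69·11) = 32.42/125.27 = 0.2588, so ∠HGJ = 75°.

Therefore, the measure of angle ∠HGJ = 75°.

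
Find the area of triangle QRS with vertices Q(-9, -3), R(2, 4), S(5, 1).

Using the Shoelace formula for a triangle:
Area = (1/2)|x0(y1 - y2) + x1(y2 - y0) + x2(y0 - y1)|
Area = (1/2)|-9(4 - 1) + 2(1 - -3) + 5(-3 - 4)|
Area = (1/2)|-27 + 8 + -35|
Area = (1/2)|-54|
Area = (1/2)(54)
Area = 27

27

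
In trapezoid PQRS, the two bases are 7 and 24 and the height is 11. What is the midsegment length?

The midsegment of a trapezoid = (base1 + base2) / 2
midsegment = (7 + 24) / 2
midsegment = 31 / 2
midsegment = 31/2

31/2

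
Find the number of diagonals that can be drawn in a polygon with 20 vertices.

The number of diagonals in an n-gon is n(n - 3)/2.
For n = 20: 20(20 - 3)/2 = 20 × 17 / 2 = 170.

170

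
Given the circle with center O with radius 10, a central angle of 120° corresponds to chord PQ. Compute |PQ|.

Chord = 2(10) sin(60°) = 10*sqrt(3)

10*sqrt(3)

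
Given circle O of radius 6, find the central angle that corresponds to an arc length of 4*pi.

The full circumference is 2πr = 12*pi.
The arc is 4*pi / 12*pi = 1/3 of the full circle.
So the central angle = 1/3 × 360° = 120°.

120°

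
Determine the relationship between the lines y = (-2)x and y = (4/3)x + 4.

Slope of line 1: m1 = -2
Slope of line 2: m2 = 4/3
For parallel lines we need equal slopes: -2 != 4/3.
For perpendicular lines we need m1*m2 = -1: (-2)(4/3) = -8/3 != -1.
Since neither condition holds, the lines are neither parallel nor perpendicular.

Neither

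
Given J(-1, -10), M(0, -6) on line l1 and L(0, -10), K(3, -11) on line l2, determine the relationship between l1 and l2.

Slope of line 1: m1 = (-6 - -10)/(0 - -1) = 4/1 = 4
Slope of line 2: m2 = (-11 - -10)/(3 - 0) = -1/3 = -1/3
m1 != m2 (4 != -1/3), so not parallel.
m1 * m2 = (4) * (-1/3) = -4/3 != -1, so not perpendicular.
The lines are neither parallel nor perpendicular.

Neither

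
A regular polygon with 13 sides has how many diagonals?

Total line segments between 13 vertices = C(13,2) = 78.
Subtract the 13 sides: 78 - 13 = 65 diagonals.

65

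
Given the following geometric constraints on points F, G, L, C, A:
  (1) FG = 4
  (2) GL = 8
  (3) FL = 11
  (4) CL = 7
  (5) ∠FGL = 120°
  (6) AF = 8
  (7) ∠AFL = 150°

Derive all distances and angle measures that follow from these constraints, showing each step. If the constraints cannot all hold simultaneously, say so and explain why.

These constraints are not satisfiable: (1), (2) and (3) fix all three sides of triangle FGL, so by the law of cosines cos(∠FGL) = (4² + 8² − 11²) / (2·4·8) = -0.6406, i.e. ∠FGL ≈ 129.84°, which contradicts (5) ∠FGL = 120°. No planar figure meets all of them, so nothing further can be derived.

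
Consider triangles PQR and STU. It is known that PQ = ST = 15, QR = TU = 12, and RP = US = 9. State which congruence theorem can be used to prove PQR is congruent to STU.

The given information matches SSS: All three pairs of corresponding sides are equal (Side-Side-Side).

SSS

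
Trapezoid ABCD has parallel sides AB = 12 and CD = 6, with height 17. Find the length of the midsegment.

The midsegment of a trapezoid = (base1 + base2) / 2
midsegment = (12 + 6) / 2
midsegment = 18 / 2
midsegment = 9

9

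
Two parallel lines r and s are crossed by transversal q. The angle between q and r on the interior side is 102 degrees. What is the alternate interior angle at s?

Alternate interior angles formed by parallel lines and a transversal are equal.
The given angle is 102 degrees.
The alternate interior angle = 102 degrees.

102 degrees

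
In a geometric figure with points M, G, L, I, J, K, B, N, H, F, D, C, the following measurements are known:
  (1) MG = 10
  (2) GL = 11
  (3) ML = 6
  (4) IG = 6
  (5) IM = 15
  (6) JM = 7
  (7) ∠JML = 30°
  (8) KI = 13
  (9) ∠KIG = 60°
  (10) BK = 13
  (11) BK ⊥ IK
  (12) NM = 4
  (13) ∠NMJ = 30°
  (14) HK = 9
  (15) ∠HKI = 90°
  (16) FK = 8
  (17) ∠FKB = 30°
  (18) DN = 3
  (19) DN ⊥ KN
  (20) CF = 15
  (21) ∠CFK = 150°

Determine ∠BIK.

Step 1: By the law of cosines on triangle IKB: IB² = 13² + 13² − 2·13·13·cos(90°) = 338, so IB = 13·√2.
Step 2: By the inverse law of cosines on triangle BIK: cos(∠BIK) = ((13·√2)² + 13² − 13²) / (2·13·√2·13) = 338/478 = 0.7071, so ∠BIK = 45°.

Therefore, the measure of angle ∠BIK = 45°.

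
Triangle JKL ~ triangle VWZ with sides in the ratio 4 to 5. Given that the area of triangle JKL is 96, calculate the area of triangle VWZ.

The ratio of areas of similar triangles = (side ratio)^2.
Side ratio = 4:5, so area ratio = 16:25.
Area of VWZ / Area of JKL = 25/16
Area of VWZ = 96 * 25/16 = 150

150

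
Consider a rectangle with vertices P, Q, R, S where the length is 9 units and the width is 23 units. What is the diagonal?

A rectangle's diagonal splits it into two right triangles, with the diagonal as the hypotenuse.
By the Pythagorean theorem, d^2 = 9^2 + 23^2 = 610.
Therefore d = sqrt(610).

sqrt(610)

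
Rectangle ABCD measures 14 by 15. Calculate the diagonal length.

Using the Pythagorean theorem:
d² = 14² + 15² = 196 + 225 = 421
d = sqrt(421)

sqrt(421)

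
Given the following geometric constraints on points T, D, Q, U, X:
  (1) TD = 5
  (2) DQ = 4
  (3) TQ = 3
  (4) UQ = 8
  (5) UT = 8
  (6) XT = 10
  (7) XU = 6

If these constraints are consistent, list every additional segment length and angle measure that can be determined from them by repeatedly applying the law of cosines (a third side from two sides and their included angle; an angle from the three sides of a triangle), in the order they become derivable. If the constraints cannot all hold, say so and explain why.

The constraints are consistent. Derivable facts, in order:
After 1 step:
- ∠DQT = 90°
- ∠DTQ = 53.13°
- ∠QDT = 36.87°
- ∠QTU = 79.19°
- ∠QUT = 21.61°
- ∠TQU = 79.19°
- ∠TUX = 90°
- ∠TXU = 53.13°
- ∠UTX = 36.87°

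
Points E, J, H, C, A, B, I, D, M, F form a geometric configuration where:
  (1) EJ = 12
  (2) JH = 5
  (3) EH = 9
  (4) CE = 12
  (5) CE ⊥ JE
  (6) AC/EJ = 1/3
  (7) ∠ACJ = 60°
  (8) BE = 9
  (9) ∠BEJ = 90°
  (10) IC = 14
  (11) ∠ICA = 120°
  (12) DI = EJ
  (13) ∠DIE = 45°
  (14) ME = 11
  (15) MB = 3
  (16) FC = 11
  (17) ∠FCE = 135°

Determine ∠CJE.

Step 1: By the law of cosines on triangle JEC: JC² = 12² + 12² − 2·12·12·cos(90°) = 288, so JC = 12·√2.
Step 2: By the inverse law of cosines on triangle CJE: cos(∠CJE) = ((12·√2)² + 12² − 12²) / (2·12·√2·12) = 288/407.29 = 0.7071, so ∠CJE = 45°.

Therefore, the measure of angle ∠CJE = 45°.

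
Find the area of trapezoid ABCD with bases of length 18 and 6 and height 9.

A trapezoid's area equals the midsegment times the height.
The midsegment is (18 + 6) / 2 = 12.
Area = 12 * 9 = 108.

108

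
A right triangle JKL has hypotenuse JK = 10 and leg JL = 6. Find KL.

By the Pythagorean theorem: KL^2 = JK^2 - JL^2
KL^2 = 10^2 - 6^2 = 100 - 36 = 64
KL = sqrt(64) = 8

8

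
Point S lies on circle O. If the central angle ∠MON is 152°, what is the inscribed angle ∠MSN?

Inscribed angle = 152° / 2 = 76° (inscribed angle theorem).

76°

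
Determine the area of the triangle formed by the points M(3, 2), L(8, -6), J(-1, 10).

The Shoelace formula computes the area from vertex coordinates by summing cross products.
For vertices (3,2), (8,-6), (-1,10):
Signed sum = 3*-6 - 8*2 + 8*10 - -1*-6 + -1*2 - 3*10
= -34 + 74 + -32 = 8
Area = (1/2)|8| = 4.

4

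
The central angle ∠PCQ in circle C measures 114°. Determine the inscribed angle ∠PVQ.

An inscribed angle intercepts an arc from a point on the circle, while the central angle intercepts the same arc from the center.
The inscribed angle is always half the central angle: 114° / 2 = 57°.

57°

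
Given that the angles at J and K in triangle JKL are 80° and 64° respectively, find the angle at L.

The interior angles sum to 180°: angle L = 180 - 80 - 64 = 36°.
The triangle is acute (angles 80°, 64°, 36°).

36 degrees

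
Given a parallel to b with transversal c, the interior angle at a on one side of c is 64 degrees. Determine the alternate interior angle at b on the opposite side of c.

Alternate interior angles formed by parallel lines and a transversal are equal.
The given angle is 64 degrees.
The alternate interior angle = 64 degrees.

64 degrees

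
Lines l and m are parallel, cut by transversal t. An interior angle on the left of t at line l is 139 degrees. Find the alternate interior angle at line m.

Alternate interior angles lie on opposite sides of the transversal, between the parallel lines.
By the alternate interior angle theorem, they are equal: 139 degrees.

139 degrees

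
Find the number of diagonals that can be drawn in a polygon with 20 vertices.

Each of the 20 vertices connects to 17 non-adjacent vertices via diagonals.
Total connections = 20 × 17 = 340, but each diagonal is counted twice.
Number of diagonals = 340 / 2 = 170.

170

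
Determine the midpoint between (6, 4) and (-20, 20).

The midpoint is the point halfway along the segment.
Move half the horizontal distance: 6 + (-20 - 6)/2 = 6 + -26/2 = -7
Move half the vertical distance: 4 + (20 - 4)/2 = 4 + 16/2 = 12
Midpoint = (-7, 12)

(-7, 12)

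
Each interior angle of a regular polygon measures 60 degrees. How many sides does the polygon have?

Exterior angle = 180 - 60 = 120. n = 360 / 120 = 3.

3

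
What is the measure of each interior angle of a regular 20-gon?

Each interior angle of a regular n-gon is (n - 2) * 180 / n.
For n = 20: (20 - 2) * 180 / 20 = 3240/20 = 162 degrees.

162 degrees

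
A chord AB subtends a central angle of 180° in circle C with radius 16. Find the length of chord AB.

Drop a perpendicular from the center to the chord, bisecting both the chord and the central angle.
Each half-chord = r sin(θ/2) = 16 sin(90°).
The full chord = 2 × 16 × sin(90°) = 32.

32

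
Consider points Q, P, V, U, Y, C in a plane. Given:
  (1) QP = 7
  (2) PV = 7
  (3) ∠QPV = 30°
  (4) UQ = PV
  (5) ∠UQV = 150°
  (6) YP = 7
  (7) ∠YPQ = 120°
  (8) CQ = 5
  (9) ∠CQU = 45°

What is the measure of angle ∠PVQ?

Step 1: By the law of cosines on triangle VPQ: VQ² = 7² + 7² − 2·7·7·cos(30°) = 13.13, so VQ ≈ 3.62.
Step 2: By the inverse law of cosines on triangle PVQ: cos(∠PVQ) = (7² + 3.62² − 7²) / (2·7·3.62) = 13.13/50.73 = 0.2588, so ∠PVQ = 75°.

Therefore, the measure of angle ∠PVQ = 75°.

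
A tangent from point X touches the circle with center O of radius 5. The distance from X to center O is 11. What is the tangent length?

Let T be the point of tangency. Then OT ⊥ XT (radius ⊥ tangent).
In right triangle OTX: OX² = OT² + XT²
11² = 5² + XT²
XT² = 96, XT = 4*sqrt(6)

4*sqrt(6)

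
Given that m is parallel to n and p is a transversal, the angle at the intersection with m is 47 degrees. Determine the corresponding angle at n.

When a transversal crosses parallel lines, angles in the same position at each intersection are called corresponding angles.
These are always equal, so the answer is 47 degrees.

47 degrees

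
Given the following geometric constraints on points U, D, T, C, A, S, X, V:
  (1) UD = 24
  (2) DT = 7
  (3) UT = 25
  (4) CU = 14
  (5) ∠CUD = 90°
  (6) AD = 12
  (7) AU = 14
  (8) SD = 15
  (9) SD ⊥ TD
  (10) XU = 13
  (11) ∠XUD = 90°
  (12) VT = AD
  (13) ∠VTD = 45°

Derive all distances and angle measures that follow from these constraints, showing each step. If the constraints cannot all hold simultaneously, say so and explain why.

The constraints are consistent.

From the given relations:
  VT = AD = 12

Step 1: From DU = 24, UC = 14, and ∠DUC = 90°, by the law of cosines:
  DC² = DU² + UC² - 2·DU·UC·cos(90°) = 576 + 196 - 0 = 772
  DC = 2·√193

Step 2: From DU = 24, UX = 13, and ∠DUX = 90°, by the law of cosines:
  DX² = DU² + UX² - 2·DU·UX·cos(90°) = 576 + 169 - 0 = 745
  DX ≈ 27.29

Step 3: From DT = 7, TV = 12, and ∠DTV = 45°, by the law of cosines:
  DV² = DT² + TV² - 2·DT·TV·cos(45°) = 49 + 144 - 118.8 = 74.21
  DV ≈ 8.61

Step 4: From TD = 7, DS = 15, and ∠TDS = 90°, by the law of cosines:
  TS² = TD² + DS² - 2·TD·DS·cos(90°) = 49 + 225 - 0 = 274
  TS ≈ 16.55

Step 5: From UA = 14, UD = 24, AD = 12, by the inverse law of cosines:
  cos(∠AUD) = (UA² + UD² - AD²) / (2·UA·UD)
  ∠AUD = 20.85°

Step 6: From UD = 24, UT = 25, DT = 7, by the inverse law of cosines:
  cos(∠DUT) = (UD² + UT² - DT²) / (2·UD·UT)
  ∠DUT = 16.26°

Step 7: From DA = 12, DU = 24, AU = 14, by the inverse law of cosines:
  cos(∠ADU) = (DA² + DU² - AU²) / (2·DA·DU)
  ∠ADU = 24.53°

Step 8: From DT = 7, DU = 24, TU = 25, by the inverse law of cosines:
  cos(∠TDU) = (DT² + DU² - TU²) / (2·DT·DU)
  ∠TDU = 90°

Step 9: From TD = 7, TU = 25, DU = 24, by the inverse law of cosines:
  cos(∠DTU) = (TD² + TU² - DU²) / (2·TD·TU)
  ∠DTU = 73.74°

Step 10: From AD = 12, AU = 14, DU = 24, by the inverse law of cosines:
  cos(∠DAU) = (AD² + AU² - DU²) / (2·AD·AU)
  ∠DAU = 134.62°

Step 11: From DC = 2·√193, DU = 24, CU = 14, by the inverse law of cosines:
  cos(∠CDU) = (DC² + DU² - CU²) / (2·DC·DU)
  ∠CDU = 30.26°

Step 12: From DT = 7, DV = 8.61, TV = 12, by the inverse law of cosines:
  cos(∠TDV) = (DT² + DV² - TV²) / (2·DT·DV)
  ∠TDV = 99.93°

Step 13: From DU = 24, DX = 27.29, UX = 13, by the inverse law of cosines:
  cos(∠UDX) = (DU² + DX² - UX²) / (2·DU·DX)
  ∠UDX = 28.44°

Step 14: From TD = 7, TS = 16.55, DS = 15, by the inverse law of cosines:
  cos(∠DTS) = (TD² + TS² - DS²) / (2·TD·TS)
  ∠DTS = 64.98°

Step 15: From CD = 2·√193, CU = 14, DU = 24, by the inverse law of cosines:
  cos(∠DCU) = (CD² + CU² - DU²) / (2·CD·CU)
  ∠DCU = 59.74°

Step 16: From SD = 15, ST = 16.55, DT = 7, by the inverse law of cosines:
  cos(∠DST) = (SD² + ST² - DT²) / (2·SD·ST)
  ∠DST = 25.02°

Step 17: From XD = 27.29, XU = 13, DU = 24, by the inverse law of cosines:
  cos(∠DXU) = (XD² + XU² - DU²) / (2·XD·XU)
  ∠DXU = 61.56°

Step 18: From VD = 8.61, VT = 12, DT = 7, by the inverse law of cosines:
  cos(∠DVT) = (VD² + VT² - DT²) / (2·VD·VT)
  ∠DVT = 35.07°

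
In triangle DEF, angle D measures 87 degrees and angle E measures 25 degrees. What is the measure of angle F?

The interior angles sum to 180°: angle F = 180 - 87 - 25 = 68°.
The triangle is acute (angles 87°, 25°, 68°).

68 degrees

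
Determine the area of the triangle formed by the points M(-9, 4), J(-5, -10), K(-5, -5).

Using the Shoelace formula for a triangle:
Area = (1/2)|x0(y1 - y2) + x1(y2 - y0) + x2(y0 - y1)|
Area = (1/2)|-9(-10 - -5) + -5(-5 - 4) + -5(4 - -10)|
Area = (1/2)|45 + 45 + -70|
Area = (1/2)|20|
Area = (1/2)(20)
Area = 10

10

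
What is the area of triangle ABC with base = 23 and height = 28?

Area = (1/2) * base * height
Area = (1/2) * 23 * 28
Area = 322

322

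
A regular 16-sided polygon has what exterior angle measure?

Each exterior angle of a regular n-gon is 360 / n.
For n = 16: 360 / 16 = 45/2 degrees.

45/2 degrees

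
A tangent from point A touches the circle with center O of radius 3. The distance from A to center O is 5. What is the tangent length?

Let T be the point of tangency. Then OT ⊥ AT (radius ⊥ tangent).
In right triangle OTA: OA² = OT² + AT²
5² = 3² + AT²
AT² = 16, AT = 4

4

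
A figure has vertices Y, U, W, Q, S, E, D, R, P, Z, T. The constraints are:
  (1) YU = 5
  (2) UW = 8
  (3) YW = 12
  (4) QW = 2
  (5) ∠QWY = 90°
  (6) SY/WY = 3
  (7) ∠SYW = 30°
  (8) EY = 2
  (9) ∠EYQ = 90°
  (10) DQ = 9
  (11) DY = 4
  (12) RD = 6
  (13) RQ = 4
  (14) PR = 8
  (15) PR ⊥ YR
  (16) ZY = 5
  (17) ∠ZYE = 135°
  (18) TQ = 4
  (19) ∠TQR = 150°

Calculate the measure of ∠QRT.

Step 1: By the law of cosines on triangle RQT: RT² = 4² + 4² − 2·4·4·cos(150°) = 59.71, so RT ≈ 7.73.
Step 2: By the inverse law of cosines on triangle QRT: cos(∠QRT) = (4² + 7.73² − 4²) / (2·4·7.73) = 59.71/61.82 = 0.9659, so ∠QRT = 15°.

Therefore, the measure of angle ∠QRT = 15°.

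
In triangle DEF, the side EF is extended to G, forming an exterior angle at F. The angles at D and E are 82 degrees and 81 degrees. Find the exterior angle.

Exterior angle = 82 + 81 = 163 degrees (exterior angle theorem).

163 degrees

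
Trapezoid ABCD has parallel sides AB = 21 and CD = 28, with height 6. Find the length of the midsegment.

The midsegment (median) of a trapezoid connects the midpoints of the non-parallel sides.
Its length is the average of the two bases: (21 + 28) / 2 = 49/2.

49/2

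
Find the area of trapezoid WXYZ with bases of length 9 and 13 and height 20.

Area = (9 + 13) * 20 / 2 = 440 / 2 = 220

220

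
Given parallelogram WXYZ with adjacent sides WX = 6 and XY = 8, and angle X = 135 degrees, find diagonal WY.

Law of cosines: d^2 = 6^2 + 8^2 - 2(6)(8)cos(135°) = 48*sqrt(2) + 100, so d = 2*sqrt(12*sqrt(2) + 25).

2*sqrt(12*sqrt(2) + 25)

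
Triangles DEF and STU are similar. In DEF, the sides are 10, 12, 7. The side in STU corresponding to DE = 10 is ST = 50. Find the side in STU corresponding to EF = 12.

k = 50/10 = 5. TU = 5 * 12 = 60.

60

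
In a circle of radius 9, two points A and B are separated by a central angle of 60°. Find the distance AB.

Chord length = 2r sin(θ/2)
= 2 × 9 × sin(60°/2)
= 2 × 9 × sin(30°)
= 9

9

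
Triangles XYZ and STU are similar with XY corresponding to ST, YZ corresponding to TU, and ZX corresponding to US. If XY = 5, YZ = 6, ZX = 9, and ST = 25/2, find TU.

Similar triangles have proportional sides. Setting up the proportion:
ST / XY = TU / YZ
25/2 / 5 = TU / 6
TU = 6 * 25/2 / 5 = 15.

15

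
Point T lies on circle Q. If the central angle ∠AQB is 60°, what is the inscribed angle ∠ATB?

By the inscribed angle theorem, the inscribed angle is half the central angle.
Inscribed angle = 60° / 2 = 30°

30°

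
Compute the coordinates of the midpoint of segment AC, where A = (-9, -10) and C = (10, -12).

The midpoint is the point halfway along the segment.
Move half the horizontal distance: -9 + (10 - -9)/2 = -9 + 19/2 = 1/2
Move half the vertical distance: -10 + (-12 - -10)/2 = -10 + -2/2 = -11
Midpoint = (1/2, -11)

(1/2, -11)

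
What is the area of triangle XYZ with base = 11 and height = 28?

Area = (1/2) * base * height
Area = (1/2) * 11 * 28
Area = 154

154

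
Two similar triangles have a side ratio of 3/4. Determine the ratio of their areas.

Area scales with the square of linear dimensions. If every length is multiplied by 3/4, then the area is multiplied by (3/4)^2 = 9/16.
The area ratio is 9:16.

9:16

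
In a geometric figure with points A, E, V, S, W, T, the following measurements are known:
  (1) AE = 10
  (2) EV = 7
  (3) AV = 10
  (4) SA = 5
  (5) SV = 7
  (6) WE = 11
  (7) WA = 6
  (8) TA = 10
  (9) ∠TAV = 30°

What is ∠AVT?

Step 1: By the law of cosines on triangle VAT: VT² = 10² + 10² − 2·10·10·cos(30°) = 26.79, so VT ≈ 5.18.
Step 2: By the inverse law of cosines on triangle AVT: cos(∠AVT) = (10² + 5.18² − 10²) / (2·10·5.18) = 26.79/103.53 = 0.2588, so ∠AVT = 75°.

Therefore, the measure of angle ∠AVT = 75°.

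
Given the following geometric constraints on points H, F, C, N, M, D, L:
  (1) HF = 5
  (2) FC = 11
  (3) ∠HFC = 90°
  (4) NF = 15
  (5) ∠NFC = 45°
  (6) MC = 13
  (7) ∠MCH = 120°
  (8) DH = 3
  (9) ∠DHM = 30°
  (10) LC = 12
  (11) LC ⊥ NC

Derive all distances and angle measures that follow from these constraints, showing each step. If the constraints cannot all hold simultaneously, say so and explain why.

The constraints are consistent.

Step 1: From HF = 5, FC = 11, and ∠HFC = 90°, by the law of cosines:
  HC² = HF² + FC² - 2·HF·FC·cos(90°) = 25 + 121 - 0 = 146
  HC = √146

Step 2: From CF = 11, FN = 15, and ∠CFN = 45°, by the law of cosines:
  CN² = CF² + FN² - 2·CF·FN·cos(45°) = 121 + 225 - 233.3 = 112.7
  CN ≈ 10.61

Step 3: From HC = √146, CM = 13, and ∠HCM = 120°, by the law of cosines:
  HM² = HC² + CM² - 2·HC·CM·cos(120°) = 146 + 169 + 157.1 = 472.1
  HM ≈ 21.73

Step 4: From NC = 10.61, CL = 12, and ∠NCL = 90°, by the law of cosines:
  NL² = NC² + CL² - 2·NC·CL·cos(90°) = 112.7 + 144 - 0 = 256.7
  NL ≈ 16.02

Step 5: From HC = √146, HF = 5, CF = 11, by the inverse law of cosines:
  cos(∠CHF) = (HC² + HF² - CF²) / (2·HC·HF)
  ∠CHF = 65.56°

Step 6: From CF = 11, CH = √146, FH = 5, by the inverse law of cosines:
  cos(∠FCH) = (CF² + CH² - FH²) / (2·CF·CH)
  ∠FCH = 24.44°

Step 7: From CF = 11, CN = 10.61, FN = 15, by the inverse law of cosines:
  cos(∠FCN) = (CF² + CN² - FN²) / (2·CF·CN)
  ∠FCN = 87.88°

Step 8: From NC = 10.61, NF = 15, CF = 11, by the inverse law of cosines:
  cos(∠CNF) = (NC² + NF² - CF²) / (2·NC·NF)
  ∠CNF = 47.12°

Step 9: From MH = 21.73, HD = 3, and ∠MHD = 30°, by the law of cosines:
  MD² = MH² + HD² - 2·MH·HD·cos(30°) = 472.1 + 9 - 112.9 = 368.2
  MD ≈ 19.19

Step 10: From HC = √146, HM = 21.73, CM = 13, by the inverse law of cosines:
  cos(∠CHM) = (HC² + HM² - CM²) / (2·HC·HM)
  ∠CHM = 31.21°

Step 11: From NC = 10.61, NL = 16.02, CL = 12, by the inverse law of cosines:
  cos(∠CNL) = (NC² + NL² - CL²) / (2·NC·NL)
  ∠CNL = 48.51°

Step 12: From MC = 13, MH = 21.73, CH = √146, by the inverse law of cosines:
  cos(∠CMH) = (MC² + MH² - CH²) / (2·MC·MH)
  ∠CMH = 28.79°

Step 13: From LC = 12, LN = 16.02, CN = 10.61, by the inverse law of cosines:
  cos(∠CLN) = (LC² + LN² - CN²) / (2·LC·LN)
  ∠CLN = 41.49°

Step 14: From MD = 19.19, MH = 21.73, DH = 3, by the inverse law of cosines:
  cos(∠DMH) = (MD² + MH² - DH²) / (2·MD·MH)
  ∠DMH = 4.48°

Step 15: From DH = 3, DM = 19.19, HM = 21.73, by the inverse law of cosines:
  cos(∠HDM) = (DH² + DM² - HM²) / (2·DH·DM)
  ∠HDM = 145.52°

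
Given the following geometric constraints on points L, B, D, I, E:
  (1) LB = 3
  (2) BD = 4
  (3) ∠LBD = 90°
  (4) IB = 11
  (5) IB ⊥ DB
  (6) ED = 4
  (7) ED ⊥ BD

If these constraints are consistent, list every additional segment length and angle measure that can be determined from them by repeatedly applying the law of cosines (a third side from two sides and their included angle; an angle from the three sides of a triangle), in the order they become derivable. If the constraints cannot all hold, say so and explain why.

The constraints are consistent. Derivable facts, in order:
After 1 step:
- BE = 4·√2
- DI = √137
- LD = 5
After 2 steps:
- ∠BDI = 70.02°
- ∠BDL = 36.87°
- ∠BED = 45°
- ∠BID = 19.98°
- ∠BLD = 53.13°
- ∠DBE = 45°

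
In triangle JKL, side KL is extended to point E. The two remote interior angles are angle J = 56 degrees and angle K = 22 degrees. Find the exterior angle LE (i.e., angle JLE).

The interior angle at L is 180 - 56 - 22 = 102 degrees.
The exterior angle and interior angle at L are supplementary:
Exterior angle = 180 - 102 = 78 degrees.

78 degrees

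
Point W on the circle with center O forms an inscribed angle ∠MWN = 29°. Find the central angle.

By the inscribed angle theorem, the central angle is twice the inscribed angle.
Central angle = 2 × 29° = 58°

58°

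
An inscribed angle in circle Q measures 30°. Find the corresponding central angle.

The inscribed angle theorem states that a central angle is always twice any inscribed angle that subtends the same arc.
Since the inscribed angle is 30°, the central angle = 2 × 30° = 60°.

60°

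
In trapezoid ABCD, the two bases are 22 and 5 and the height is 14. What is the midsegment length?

The midsegment of a trapezoid = (base1 + base2) / 2
midsegment = (22 + 5) / 2
midsegment = 27 / 2
midsegment = 27/2

27/2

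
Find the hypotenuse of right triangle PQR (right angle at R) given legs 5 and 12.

PQ = sqrt(5^2 + 12^2) = sqrt(169) = 13

13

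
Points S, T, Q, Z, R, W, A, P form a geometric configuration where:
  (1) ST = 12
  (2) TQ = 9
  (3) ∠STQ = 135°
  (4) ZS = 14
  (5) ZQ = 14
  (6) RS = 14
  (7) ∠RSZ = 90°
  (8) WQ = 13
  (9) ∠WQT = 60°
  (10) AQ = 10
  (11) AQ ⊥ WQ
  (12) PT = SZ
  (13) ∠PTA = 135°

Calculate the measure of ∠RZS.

Step 1: By the law of cosines on triangle ZSR: ZR² = 14² + 14² − 2·14·14·cos(90°) = 392, so ZR = 14·√2.
Step 2: By the inverse law of cosines on triangle RZS: cos(∠RZS) = ((14·√2)² + 14² − 14²) / (2·14·√2·14) = 392/554.37 = 0.7071, so ∠RZS = 45°.

Therefore, the measure of angle ∠RZS = 45°.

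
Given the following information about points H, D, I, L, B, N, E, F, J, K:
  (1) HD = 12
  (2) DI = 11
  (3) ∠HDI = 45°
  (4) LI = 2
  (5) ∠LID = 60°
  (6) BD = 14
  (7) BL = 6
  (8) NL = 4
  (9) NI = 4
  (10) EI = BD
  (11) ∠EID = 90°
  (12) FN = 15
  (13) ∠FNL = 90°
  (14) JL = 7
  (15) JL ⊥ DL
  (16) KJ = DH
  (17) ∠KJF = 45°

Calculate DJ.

Step 1: By the law of cosines on triangle LID: LD² = 2² + 11² − 2·2·11·cos(60°) = 103, so LD = √103.
Step 2: By the law of cosines on triangle DLJ: DJ² = √103² + 7² − 2·√103·7·cos(90°) = 152, so DJ = 2·√38.

Therefore, the length of DJ = 2·√38.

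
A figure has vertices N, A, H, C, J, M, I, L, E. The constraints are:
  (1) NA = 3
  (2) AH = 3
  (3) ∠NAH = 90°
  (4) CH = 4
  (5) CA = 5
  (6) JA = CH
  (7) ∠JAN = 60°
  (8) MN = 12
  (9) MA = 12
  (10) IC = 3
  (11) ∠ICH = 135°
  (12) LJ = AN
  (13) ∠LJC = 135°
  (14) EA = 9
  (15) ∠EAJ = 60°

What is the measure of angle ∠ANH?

Step 1: By the law of cosines on triangle NAH: NH² = 3² + 3² − 2·3·3·cos(90°) = 18, so NH = 3·√2.
Step 2: By the inverse law of cosines on triangle ANH: cos(∠ANH) = (3² + (3·√2)² − 3²) / (2·3·3·√2) = 18/25.46 = 0.7071, so ∠ANH = 45°.

Therefore, the measure of angle ∠ANH = 45°.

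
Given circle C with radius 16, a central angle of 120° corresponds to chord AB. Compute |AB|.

Chord length = 2r sin(θ/2)
= 2 × 16 × sin(120°/2)
= 2 × 16 × sin(60°)
= 16*sqrt(3)

16*sqrt(3)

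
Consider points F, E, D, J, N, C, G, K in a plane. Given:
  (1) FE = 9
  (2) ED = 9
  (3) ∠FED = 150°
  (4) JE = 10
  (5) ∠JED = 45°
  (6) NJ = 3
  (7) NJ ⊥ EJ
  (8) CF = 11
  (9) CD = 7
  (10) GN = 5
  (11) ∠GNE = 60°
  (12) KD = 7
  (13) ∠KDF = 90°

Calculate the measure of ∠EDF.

Step 1: By the law of cosines on triangle DEF: DF² = 9² + 9² − 2·9·9·cos(150°) = 302.3, so DF ≈ 17.39.
Step 2: By the inverse law of cosines on triangle EDF: cos(∠EDF) = (9² + 17.39² − 9²) / (2·9·17.39) = 302.3/312.96 = 0.9659, so ∠EDF = 15°.

Therefore, the measure of angle ∠EDF = 15°.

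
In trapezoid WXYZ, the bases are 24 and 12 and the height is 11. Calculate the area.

Area of a trapezoid = (base1 + base2) * height / 2
Area = (24 + 12) * 11 / 2
Area = 36 * 11 / 2
Area = 396 / 2
Area = 198

198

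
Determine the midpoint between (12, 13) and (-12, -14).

The midpoint is the point halfway along the segment.
Move half the horizontal distance: 12 + (-12 - 12)/2 = 12 + -24/2 = 0
Move half the vertical distance: 13 + (-14 - 13)/2 = 13 + -27/2 = -1/2
Midpoint = (0, -1/2)

(0, -1/2)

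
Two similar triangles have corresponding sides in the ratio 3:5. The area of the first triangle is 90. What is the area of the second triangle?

For similar figures, the area ratio equals the square of the side ratio.
Side ratio (the first triangle to the second triangle) = 3:5, so area ratio = 3^2:5^2 = 9:25.
If the area of the first triangle is 90, then the area of the second triangle = 90 * (25/9) = 250.

250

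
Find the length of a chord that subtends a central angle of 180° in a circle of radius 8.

Chord = 2(8) sin(90°) = 16

16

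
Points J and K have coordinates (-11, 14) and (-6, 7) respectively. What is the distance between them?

The horizontal distance is |-6 - -11| = 5 and the vertical distance is |7 - 14| = 7.
By the Pythagorean theorem, d = sqrt(5^2 + 7^2) = sqrt(74).

sqrt(74)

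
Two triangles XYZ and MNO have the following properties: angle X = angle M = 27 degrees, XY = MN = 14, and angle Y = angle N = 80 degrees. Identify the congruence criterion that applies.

Consider the given information: angle X = angle M = 27 degrees, XY = MN = 14, and angle Y = angle N = 80 degrees
This is not SSS or AAS: SSS requires all three pairs of sides, but we don't have that. AAS requires two angles and a non-included side.
The correct criterion is ASA. Two pairs of corresponding angles and the included side are equal (Angle-Side-Angle).

ASA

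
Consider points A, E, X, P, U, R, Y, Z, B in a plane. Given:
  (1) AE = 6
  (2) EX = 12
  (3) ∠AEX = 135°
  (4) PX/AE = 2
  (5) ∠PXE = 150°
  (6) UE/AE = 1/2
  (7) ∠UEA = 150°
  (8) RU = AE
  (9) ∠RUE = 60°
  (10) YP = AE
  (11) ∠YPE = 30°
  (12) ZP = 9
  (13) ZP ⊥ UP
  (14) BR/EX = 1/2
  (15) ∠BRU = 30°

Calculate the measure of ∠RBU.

From the given relations: BR = 1/2·EX = 1/2·12 = 6; RU = AE = 6.
Step 1: By the law of cosines on triangle BRU: BU² = 6² + 6² − 2·6·6·cos(30°) = 9.65, so BU ≈ 3.11.
Step 2: By the inverse law of cosines on triangle RBU: cos(∠RBU) = (6² + 3.11² − 6²) / (2·6·3.11) = 9.65/37.27 = 0.2588, so ∠RBU = 75°.

Therefore, the measure of angle ∠RBU = 75°.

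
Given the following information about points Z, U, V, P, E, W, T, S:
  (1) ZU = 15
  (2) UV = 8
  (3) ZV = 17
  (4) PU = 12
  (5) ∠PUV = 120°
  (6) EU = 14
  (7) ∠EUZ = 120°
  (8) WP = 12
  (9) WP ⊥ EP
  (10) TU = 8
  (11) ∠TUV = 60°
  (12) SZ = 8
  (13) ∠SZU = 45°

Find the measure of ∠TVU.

Step 1: By the law of cosines on triangle VUT: VT² = 8² + 8² − 2·8·8·cos(60°) = 64, so VT = 8.
Step 2: By the inverse law of cosines on triangle TVU: cos(∠TVU) = (8² + 8² − 8²) / (2·8·8) = 64/128 = 0.5, so ∠TVU = 60°.

Therefore, the measure of angle ∠TVU = 60°.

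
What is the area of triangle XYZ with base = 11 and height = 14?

A triangle's area is half the area of a rectangle with the same base and height.
Area = (1/2) * 11 * 14 = 77.

77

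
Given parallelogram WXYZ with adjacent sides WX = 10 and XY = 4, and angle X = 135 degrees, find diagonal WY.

The diagonal of a parallelogram can be found by treating two adjacent sides and the diagonal as a triangle.
Applying the law of cosines with sides 10, 4 and included angle 135°:
d^2 = 100 + 16 - 80*cos(135°) = 40*sqrt(2) + 116
d = 2*sqrt(10*sqrt(2) + 29)

2*sqrt(10*sqrt(2) + 29)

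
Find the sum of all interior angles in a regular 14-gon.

The sum of interior angles of an n-sided polygon is (n - 2) * 180.
For n = 14: (14 - 2) * 180 = 12 * 180 = 2160 degrees.

2160 degrees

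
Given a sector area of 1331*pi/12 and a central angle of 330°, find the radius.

Sector area A = πr² × θ/360, so r² = 360A / (πθ).
r² = 360 × 1331*pi/12 / (π × 330)
r² = 121
r = 11

11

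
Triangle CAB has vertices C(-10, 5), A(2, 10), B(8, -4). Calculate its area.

Using the Shoelace formula for a triangle:
Area = (1/2)|x0(y1 - y2) + x1(y2 - y0) + x2(y0 - y1)|
Area = (1/2)|-10(10 - -4) + 2(-4 - 5) + 8(5 - 10)|
Area = (1/2)|-140 + -18 + -40|
Area = (1/2)|-198|
Area = (1/2)(198)
Area = 99

99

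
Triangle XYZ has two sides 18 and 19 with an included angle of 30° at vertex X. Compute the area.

When two sides and the included angle are known, the area formula is (1/2)ab sin(C).
The height from one side to the opposite vertex is 19 sin(30°) = 19/2.
Area = (1/2) * 18 * 19/2 = 171/2.

171/2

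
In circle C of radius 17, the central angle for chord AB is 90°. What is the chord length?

Chord length = 2r sin(θ/2)
= 2 × 17 × sin(90°/2)
= 2 × 17 × sin(45°)
= 17*sqrt(2)

17*sqrt(2)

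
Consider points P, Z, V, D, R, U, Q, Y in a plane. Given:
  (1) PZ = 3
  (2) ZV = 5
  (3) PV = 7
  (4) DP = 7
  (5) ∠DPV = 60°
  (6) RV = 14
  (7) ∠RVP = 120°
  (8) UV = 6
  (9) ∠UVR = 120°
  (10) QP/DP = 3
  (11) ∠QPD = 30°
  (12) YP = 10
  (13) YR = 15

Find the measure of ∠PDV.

Step 1: By the law of cosines on triangle DPV: DV² = 7² + 7² − 2·7·7·cos(60°) = 49, so DV = 7.
Step 2: By the inverse law of cosines on triangle PDV: cos(∠PDV) = (7² + 7² − 7²) / (2·7·7) = 49/98 = 0.5, so ∠PDV = 60°.

Therefore, the measure of angle ∠PDV = 60°.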